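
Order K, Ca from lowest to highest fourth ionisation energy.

IE_4 is the cost of taking one more electron from the +3 cation: K³⁺ is already 2 electrons into the core; Ca³⁺ is already 1 electron into the core.
All of these are removing an electron from a noble-gas core or deeper; the smaller core (lower principal quantum number) is held far more tightly, and within a period the higher nuclear charge binds the same core more tightly.
Tabulated IE_4 (kJ/mol): K 5877, Ca 6491.
So the fourth ionization energies run K < Ca.

K, Ca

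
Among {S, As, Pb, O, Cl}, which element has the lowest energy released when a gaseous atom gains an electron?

Pb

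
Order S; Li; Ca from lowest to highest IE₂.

The second ionization energy removes an electron from the +1 ion. For each element: S⁺ still has 5 valence electrons; Li⁺ is the bare [He] core; Ca⁺ still has 1 valence electron.
Breaking into a closed-shell core is much more expensive than removing a leftover valence electron — Li has the largest IE_2 here.
Valence configurations: S⁺ [Ne]3s²3p³, Ca⁺ [Ar]4s¹.
Approximate IE_2 values (kJ/mol): S 2252, Li 7298, Ca 1145.
So the second ionization energies run Ca < S < Li.

Ca < S < Li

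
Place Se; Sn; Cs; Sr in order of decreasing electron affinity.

Se > Sn > Cs > Sr

Se is in period 4, group 16; Sr is in period 5, group 2; Sn is in period 5, group 14; Cs is in period 6, group 1.
Adding an electron releases more energy for atoms nearer the top right (short of the noble gases).
These span different periods and groups, so the two trends combine.
Cs > Sr: this pair runs against the simple trend — see the exception note.
Sn > Cs: both effects reinforce here, so Sn is clearly the higher of the two.
Se > Sn: relative to Sn, both the across-period and down-group shifts push Se's electron affinity up.
Note the exception: Cs has a higher electron affinity than Sr, contrary to the simple trend — adding an electron to Sr (ns²) has to open a new, higher-energy np subshell, which is unfavourable.
Tabulated electron affinity (kJ/mol): Se 195, Sr 5, Sn 107, Cs 46.
So from highest to lowest: Se > Sn > Cs > Sr.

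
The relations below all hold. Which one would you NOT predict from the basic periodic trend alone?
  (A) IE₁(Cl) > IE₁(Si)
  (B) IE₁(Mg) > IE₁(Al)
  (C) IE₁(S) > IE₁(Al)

The general trend: IE₁ increases across a period and decreases down a group.
(A) Cl (period 3, group 17) vs Si (period 3, group 14): the stated order agrees with the simple trend.
(B) Mg (period 3, group 2) vs Al (period 3, group 13): the stated order contradicts the simple trend.
(C) S (period 3, group 16) vs Al (period 3, group 13): the stated order agrees with the simple trend.
The exception is (B): Al's single 3p electron is easier to remove than one from Mg's filled 3s².

(B)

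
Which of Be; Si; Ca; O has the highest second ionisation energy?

O

Consider each +1 ion: Be⁺ still has 1 valence electron; Si⁺ still has 3 valence electrons; Ca⁺ still has 1 valence electron; O⁺ still has 5 valence electrons.
All are still removing valence electrons, so compare the +1 ions as you would atoms: IE_2 generally rises across a period (higher Z_eff) and falls down a group (larger shell), subject to the usual subshell exceptions.
Valence configurations: Be⁺ [He]2s¹, Si⁺ [Ne]3s²3p¹, Ca⁺ [Ar]4s¹, O⁺ [He]2s²2p³.
Tabulated IE_2 (kJ/mol): Be 1757, Si 1577, Ca 1145, O 3388.
So the second ionization energies run Ca < Si < Be < O.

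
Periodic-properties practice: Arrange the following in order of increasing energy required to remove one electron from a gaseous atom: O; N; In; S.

In < S < O < N

N is in period 2, group 15; O is in period 2, group 16; S is in period 3, group 16; In is in period 5, group 13.
Removing the outermost electron gets harder across a period and easier down a group.
These span different periods and groups, so the two trends combine.
S > In: relative to In, both the across-period and down-group shifts push S's first ionization energy up.
O > S: O sits above S in group 16, so the down-group effect alone puts O higher.
N > O: this pair runs against the simple trend — see the exception note.
Note the exception: N has a higher first ionization energy than O, contrary to the simple trend — pairing an electron in O's 2p⁴ costs repulsion energy, so O ionizes more easily than half-filled N (2p³).
Tabulated first ionization energy (kJ/mol): N 1402, O 1314, S 1000, In 558.
So from lowest to highest: In < S < O < N.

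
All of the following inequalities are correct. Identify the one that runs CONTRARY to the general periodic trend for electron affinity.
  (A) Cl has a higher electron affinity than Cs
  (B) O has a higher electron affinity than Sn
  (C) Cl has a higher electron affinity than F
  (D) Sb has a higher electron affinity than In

(C)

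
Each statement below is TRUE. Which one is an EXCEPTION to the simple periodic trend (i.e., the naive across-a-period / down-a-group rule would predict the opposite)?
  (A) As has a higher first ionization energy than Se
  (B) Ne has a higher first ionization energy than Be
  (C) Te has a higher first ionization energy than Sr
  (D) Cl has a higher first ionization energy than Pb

The general trend: first ionization energy increases across a period and decreases down a group.
(A) As (period 4, group 15) vs Se (period 4, group 16): the stated order contradicts the simple trend.
(B) Ne (period 2, group 18) vs Be (period 2, group 2): the stated order agrees with the simple trend.
(C) Te (period 5, group 16) vs Sr (period 5, group 2): the stated order agrees with the simple trend.
(D) Cl (period 3, group 17) vs Pb (period 6, group 14): the stated order agrees with the simple trend.
The exception is (A): Se (4p⁴) ionizes more easily than half-filled As (4p³).

(A)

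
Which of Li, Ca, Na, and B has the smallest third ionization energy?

B

The third ionization energy removes an electron from the +2 ion. For each element: Li²⁺ is already 1 electron into the core; Ca²⁺ is the bare [Ar] core; Na²⁺ is already 1 electron into the core; B²⁺ still has 1 valence electron.
Pulling an electron out of a noble-gas core costs far more than removing a remaining valence electron, so Ca, Na and Li sit at the high end of IE_3.
Approximate IE_3 values (kJ/mol): Li 11815, Ca 4912, Na 6910, B 3660.
Hence IE_3: B < Ca < Na < Li.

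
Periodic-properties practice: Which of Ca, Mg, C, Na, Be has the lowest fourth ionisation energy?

Consider each +3 ion: Ca³⁺ is already 1 electron into the core; Mg³⁺ is already 1 electron into the core; C³⁺ still has 1 valence electron; Na³⁺ is already 2 electrons into the core; Be³⁺ is already 1 electron into the core.
Breaking into a closed-shell core is much more expensive than removing a leftover valence electron — Ca, Na, Mg and Be have the largest IE_4 here.
Approximate IE_4 values (kJ/mol): Ca 6491, Mg 10543, C 6223, Na 9543, Be 21007.
Hence IE_4: C < Ca < Na < Mg < Be.

C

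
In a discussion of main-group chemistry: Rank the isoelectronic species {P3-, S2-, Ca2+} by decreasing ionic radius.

P3- > S2- > Ca2+

All of these have 18 electrons, so size is governed by nuclear charge alone: the more protons, the stronger the pull on the same electron cloud, and the smaller the ion.
Nuclear charges: Ca2+ (Z=20), S2- (Z=16), P3- (Z=15).
Largest to smallest: P3- > S2- > Ca2+.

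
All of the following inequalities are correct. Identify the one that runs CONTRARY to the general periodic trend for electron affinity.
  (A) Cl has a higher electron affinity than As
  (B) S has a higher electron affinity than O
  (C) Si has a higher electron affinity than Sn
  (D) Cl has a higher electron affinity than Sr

The general trend: electron affinity increases across a period and decreases down a group.
(A) Cl (period 3, group 17) vs As (period 4, group 15): the stated order agrees with the simple trend.
(B) S (period 3, group 16) vs O (period 2, group 16): the stated order contradicts the simple trend.
(C) Si (period 3, group 14) vs Sn (period 5, group 14): the stated order agrees with the simple trend.
(D) Cl (period 3, group 17) vs Sr (period 5, group 2): the stated order agrees with the simple trend.
The exception is (B): the compact 2p subshell of O repels the added electron more than S's larger 3p does.

(B)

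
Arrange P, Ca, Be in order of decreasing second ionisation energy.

P, Be, Ca

IE_2 is the cost of taking one more electron from the +1 cation: P⁺ still has 4 valence electrons; Ca⁺ still has 1 valence electron; Be⁺ still has 1 valence electron.
All are still removing valence electrons, so compare the +1 ions as you would atoms: IE_2 generally rises across a period (higher Z_eff) and falls down a group (larger shell), subject to the usual subshell exceptions.
Valence configurations: P⁺ [Ne]3s²3p², Ca⁺ [Ar]4s¹, Be⁺ [He]2s¹.
Approximate IE_2 values (kJ/mol): P 1907, Ca 1145, Be 1757.
Overall IE_2 order: Ca < Be < P.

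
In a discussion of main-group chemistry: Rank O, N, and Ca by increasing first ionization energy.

Ca < O < N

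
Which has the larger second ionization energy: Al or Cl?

Cl

IE_2 is the cost of taking one more electron from the +1 cation: Al⁺ still has 2 valence electrons; Cl⁺ still has 6 valence electrons.
All are still removing valence electrons, so compare the +1 ions as you would atoms: IE_2 generally rises across a period (higher Z_eff) and falls down a group (larger shell), subject to the usual subshell exceptions.
Valence configurations: Al⁺ [Ne]3s², Cl⁺ [Ne]3s²3p⁴.
Approximate IE_2 values (kJ/mol): Al 1817, Cl 2298.
Hence IE_2: Al < Cl.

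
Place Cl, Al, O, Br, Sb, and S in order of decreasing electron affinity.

Cl, Br, S, O, Sb, Al

O is in period 2, group 16; Al is in period 3, group 13; S is in period 3, group 16; Cl is in period 3, group 17; Br is in period 4, group 17; Sb is in period 5, group 15.
EA tends to increase across a period and decrease down a group, though the pattern is less regular than for IE or radius.
Here both period and group differ, so the two effects have to be weighed against each other.
Sb > Al: the two effects oppose for this pair; the across-period effect wins (103 vs 42 kJ/mol).
O > Sb: relative to Sb, both the across-period and down-group shifts push O's electron affinity up.
S > O: this pair runs against the simple trend — see the exception note.
Br > S: period and group pull opposite ways; the across-period shift dominates (325 vs 200 kJ/mol).
Cl > Br: they share group 17; the group trend gives Cl the larger value.
Note the exception: S has a higher electron affinity than O, contrary to the simple trend — the compact 2p subshell of O repels the added electron more than S's larger 3p does.
Approximate values (kJ/mol): O 141, Al 42, S 200, Cl 349, Br 325, Sb 103.
So from highest to lowest: Cl > Br > S > O > Sb > Al.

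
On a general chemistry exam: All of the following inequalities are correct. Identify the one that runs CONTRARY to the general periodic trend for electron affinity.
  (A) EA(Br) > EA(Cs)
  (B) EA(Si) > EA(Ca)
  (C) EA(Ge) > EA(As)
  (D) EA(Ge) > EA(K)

(C)

The general trend: electron affinity increases across a period and decreases down a group.
(A) Br (period 4, group 17) vs Cs (period 6, group 1): the stated order agrees with the simple trend.
(B) Si (period 3, group 14) vs Ca (period 4, group 2): the stated order agrees with the simple trend.
(C) Ge (period 4, group 14) vs As (period 4, group 15): the stated order contradicts the simple trend.
(D) Ge (period 4, group 14) vs K (period 4, group 1): the stated order agrees with the simple trend.
The exception is (C): adding an electron to As's half-filled 4p³ is unfavourable, so Ge (4p²) has the more exothermic EA.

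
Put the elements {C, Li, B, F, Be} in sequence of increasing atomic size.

F < C < B < Be < Li

Li is in period 2, group 1; Be is in period 2, group 2; B is in period 2, group 13; C is in period 2, group 14; F is in period 2, group 17.
Atomic radius shrinks across a period as nuclear charge pulls the same shell inward, and grows down a group as new shells are added.
All lie in period 2, so atomic radius increases right to left.
So from smallest to largest: F < C < B < Be < Li.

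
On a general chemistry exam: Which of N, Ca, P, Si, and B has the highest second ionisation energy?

The second ionization energy removes an electron from the +1 ion. For each element: N⁺ still has 4 valence electrons; Ca⁺ still has 1 valence electron; P⁺ still has 4 valence electrons; Si⁺ still has 3 valence electrons; B⁺ still has 2 valence electrons.
All are still removing valence electrons, so compare the +1 ions as you would atoms: IE_2 generally rises across a period (higher Z_eff) and falls down a group (larger shell), subject to the usual subshell exceptions.
Valence configurations: N⁺ [He]2s²2p², Ca⁺ [Ar]4s¹, P⁺ [Ne]3s²3p², Si⁺ [Ne]3s²3p¹, B⁺ [He]2s².
The numbers (kJ/mol): N 2856, Ca 1145, P 1907, Si 1577, B 2427.
Hence IE_2: Ca < Si < P < B < N.

N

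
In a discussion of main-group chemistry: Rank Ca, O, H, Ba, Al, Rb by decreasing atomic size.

Atomic radius shrinks across a period as nuclear charge pulls the same shell inward, and grows down a group as new shells are added.
These span different periods and groups, so the two trends combine.
O > H: the two effects oppose for this pair; the down-group effect wins (63 vs 32 pm).
Al > O: both effects reinforce here, so Al is clearly the larger of the two.
Ca > Al: both effects reinforce here, so Ca is clearly the larger of the two.
Ba > Ca: they share group 2; the group trend gives Ba the larger value.
Rb > Ba: the two effects oppose for this pair; the across-period effect wins (210 vs 196 pm).
Tabulated atomic radius (pm): H 32, O 63, Al 126, Ca 171, Rb 210, Ba 196.
So from largest to smallest: Rb > Ba > Ca > Al > O > H.

Rb > Ba > Ca > Al > O > H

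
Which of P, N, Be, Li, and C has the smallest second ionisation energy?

Be

IE_2 is the cost of taking one more electron from the +1 cation: P⁺ still has 4 valence electrons; N⁺ still has 4 valence electrons; Be⁺ still has 1 valence electron; Li⁺ is the bare [He] core; C⁺ still has 3 valence electrons.
Breaking into a closed-shell core is much more expensive than removing a leftover valence electron — Li has the largest IE_2 here.
Valence configurations: P⁺ [Ne]3s²3p², N⁺ [He]2s²2p², Be⁺ [He]2s¹, C⁺ [He]2s²2p¹.
Approximate IE_2 values (kJ/mol): P 1907, N 2856, Be 1757, Li 7298, C 2353.
Overall IE_2 order: Be < P < C < N < Li.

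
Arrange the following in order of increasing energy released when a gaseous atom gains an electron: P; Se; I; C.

Adding an electron releases more energy for atoms nearer the top right (short of the noble gases).
A diagonal step moves right (one effect) and down (the opposite effect) at once.
C > P: the two effects oppose for this pair; the down-group effect wins (122 vs 72 kJ/mol).
Se > C: period and group pull opposite ways; the across-period shift dominates (195 vs 122 kJ/mol).
I > Se: period and group pull opposite ways; the across-period shift dominates (295 vs 195 kJ/mol).
For reference (kJ/mol): C 122, P 72, Se 195, I 295.
So from lowest to highest: P < C < Se < I.

P, C, Se, I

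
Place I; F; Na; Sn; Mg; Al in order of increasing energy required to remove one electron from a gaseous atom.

Na < Al < Sn < Mg < I < F

F is in period 2, group 17; Na is in period 3, group 1; Mg is in period 3, group 2; Al is in period 3, group 13; Sn is in period 5, group 14; I is in period 5, group 17.
IE₁ increases left→right with effective nuclear charge and decreases top→bottom as the valence shell moves farther out.
These span different periods and groups, so the two trends combine.
Al > Na: both are in period 3; the period trend gives Al the larger value.
Sn > Al: the two effects oppose for this pair; the across-period effect wins (709 vs 578 kJ/mol).
Mg > Sn: period and group pull opposite ways; the down-group shift dominates (738 vs 709 kJ/mol).
I > Mg: the two effects oppose for this pair; the across-period effect wins (1008 vs 738 kJ/mol).
F > I: they share group 17; the group trend gives F the larger value.
Note the exception: Mg has a higher first ionization energy than Al, contrary to the simple trend — Al's single 3p electron is easier to remove than one from Mg's filled 3s².
Tabulated first ionization energy (kJ/mol): F 1681, Na 496, Mg 738, Al 578, Sn 709, I 1008.
So from lowest to highest: Na < Al < Sn < Mg < I < F.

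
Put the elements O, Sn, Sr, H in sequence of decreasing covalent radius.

Sr, Sn, O, H

H is in period 1, group 1; O is in period 2, group 16; Sr is in period 5, group 2; Sn is in period 5, group 14.
Moving right in a period, electrons are added to the same shell under a stronger nuclear pull, so atoms get smaller; moving down, a new shell is opened and atoms get larger.
These span different periods and groups, so the two trends combine.
O > H: the two effects oppose for this pair; the down-group effect wins (63 vs 32 pm).
Sn > O: relative to O, both the across-period and down-group shifts push Sn's atomic radius up.
Sr > Sn: Sr lies to the left of Sn in period 5, so the across-period effect alone puts Sr larger.
Tabulated atomic radius (pm): H 32, O 63, Sr 185, Sn 140.
So from largest to smallest: Sr > Sn > O > H.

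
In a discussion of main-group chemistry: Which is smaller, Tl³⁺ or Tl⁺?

Both ions have Z = 81 protons, but Tl³⁺ has lost more electrons, so its remaining electrons feel a larger effective nuclear charge per electron and are pulled in more tightly.
Higher positive charge → smaller ion, so Tl⁺ > Tl³⁺.

Tl³⁺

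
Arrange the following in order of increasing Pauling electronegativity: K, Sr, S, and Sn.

K < Sr < Sn < S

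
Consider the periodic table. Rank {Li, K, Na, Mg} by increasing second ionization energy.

Mg, K, Na, Li

Consider each +1 ion: Li⁺ is the bare [He] core; K⁺ is the bare [Ar] core; Na⁺ is the bare [Ne] core; Mg⁺ still has 1 valence electron.
Pulling an electron out of a noble-gas core costs far more than removing a remaining valence electron, so K, Na and Li sit at the high end of IE_2.
The numbers (kJ/mol): Li 7298, K 3052, Na 4562, Mg 1451.
Overall IE_2 order: Mg < K < Na < Li.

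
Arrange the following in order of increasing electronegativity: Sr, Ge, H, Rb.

Rb, Sr, Ge, H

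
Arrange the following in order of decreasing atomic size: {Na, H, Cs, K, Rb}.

Cs > Rb > K > Na > H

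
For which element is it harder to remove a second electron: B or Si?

B

Consider each +1 ion: B⁺ still has 2 valence electrons; Si⁺ still has 3 valence electrons.
All are still removing valence electrons, so compare the +1 ions as you would atoms: IE_2 generally rises across a period (higher Z_eff) and falls down a group (larger shell), subject to the usual subshell exceptions.
Valence configurations: B⁺ [He]2s², Si⁺ [Ne]3s²3p¹.
Approximate IE_2 values (kJ/mol): B 2427, Si 1577.
Putting it together, IE_2: Si < B.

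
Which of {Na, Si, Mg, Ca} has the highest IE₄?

The fourth ionization energy removes an electron from the +3 ion. For each element: Na³⁺ is already 2 electrons into the core; Si³⁺ still has 1 valence electron; Mg³⁺ is already 1 electron into the core; Ca³⁺ is already 1 electron into the core.
Pulling an electron out of a noble-gas core costs far more than removing a remaining valence electron, so Ca, Na and Mg sit at the high end of IE_4.
Approximate IE_4 values (kJ/mol): Na 9543, Si 4356, Mg 10543, Ca 6491.
Hence IE_4: Si < Ca < Na < Mg.

Mg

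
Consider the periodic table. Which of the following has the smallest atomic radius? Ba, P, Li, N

Li is in period 2, group 1; N is in period 2, group 15; P is in period 3, group 15; Ba is in period 6, group 2.
Radius decreases left→right (rising Z_eff, same n) and increases top→bottom (higher n).
Neither a single period nor a single group — weigh both effects.
P > N: they share group 15; the group trend gives P the larger value.
Li > P: the two effects oppose for this pair; the across-period effect wins (133 vs 111 pm).
Ba > Li: the two effects oppose for this pair; the down-group effect wins (196 vs 133 pm).
Approximate values (pm): Li 133, N 71, P 111, Ba 196.
The smallest atomic radius among these belongs to N.

N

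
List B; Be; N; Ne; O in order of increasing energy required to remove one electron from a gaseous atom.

B < Be < O < N < Ne

Be is in period 2, group 2; B is in period 2, group 13; N is in period 2, group 15; O is in period 2, group 16; Ne is in period 2, group 18.
IE₁ increases left→right with effective nuclear charge and decreases top→bottom as the valence shell moves farther out.
All lie in period 2; the across-period trend (first ionization energy increases left to right) applies, with the exception below.
Note the exception: Be has a higher first ionization energy than B, contrary to the simple trend — removing B's lone 2p electron is easier than breaking Be's filled 2s².
Note the exception: N has a higher first ionization energy than O, contrary to the simple trend — pairing an electron in O's 2p⁴ costs repulsion energy, so O ionizes more easily than half-filled N (2p³).
Tabulated first ionization energy (kJ/mol): Be 900, B 801, N 1402, O 1314, Ne 2081.
So from lowest to highest: B < Be < O < N < Ne.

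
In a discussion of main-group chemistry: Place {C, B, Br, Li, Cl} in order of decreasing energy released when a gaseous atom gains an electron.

Atoms with high Z_eff and room in the valence shell (especially the halogens) have the most exothermic electron affinities.
These span different periods and groups, so the two trends combine.
Li > B: this pair runs against the simple trend — see the exception note.
C > Li: C lies to the right of Li in period 2, so the across-period effect alone puts C higher.
Br > C: period and group pull opposite ways; the across-period shift dominates (325 vs 122 kJ/mol).
Cl > Br: Cl sits above Br in group 17, so the down-group effect alone puts Cl higher.
Note the exception: Li has a higher electron affinity than B, contrary to the simple trend — B's ns²np¹ configuration gives only a small electron affinity — the sparsely filled np subshell binds an added electron weakly.
Tabulated electron affinity (kJ/mol): Li 60, B 27, C 122, Cl 349, Br 325.
So from highest to lowest: Cl > Br > C > Li > B.

Cl, Br, C, Li, B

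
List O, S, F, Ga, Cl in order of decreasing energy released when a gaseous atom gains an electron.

Cl > F > S > O > Ga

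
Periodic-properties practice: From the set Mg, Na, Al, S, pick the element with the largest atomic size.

Na

Na is in period 3, group 1; Mg is in period 3, group 2; Al is in period 3, group 13; S is in period 3, group 16.
Moving right in a period, electrons are added to the same shell under a stronger nuclear pull, so atoms get smaller; moving down, a new shell is opened and atoms get larger.
All lie in period 3, so atomic radius increases right to left.
The largest atomic size among these belongs to Na.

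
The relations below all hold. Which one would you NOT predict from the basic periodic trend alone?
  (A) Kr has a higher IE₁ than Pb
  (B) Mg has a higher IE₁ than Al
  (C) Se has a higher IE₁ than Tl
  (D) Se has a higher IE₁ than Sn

(B)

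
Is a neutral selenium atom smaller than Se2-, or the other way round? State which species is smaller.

Forming Se2- adds 2 electrons to Se. More electron–electron repulsion in the same shell, with unchanged nuclear charge, lets the cloud expand.
An anion is larger than its parent atom: Se2- > Se.

Se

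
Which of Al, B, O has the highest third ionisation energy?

O

IE_3 is the cost of taking one more electron from the +2 cation: Al²⁺ still has 1 valence electron; B²⁺ still has 1 valence electron; O²⁺ still has 4 valence electrons.
All are still removing valence electrons, so compare the +2 ions as you would atoms: IE_3 generally rises across a period (higher Z_eff) and falls down a group (larger shell), subject to the usual subshell exceptions.
Valence configurations: Al²⁺ [Ne]3s¹, B²⁺ [He]2s¹, O²⁺ [He]2s²2p².
The numbers (kJ/mol): Al 2745, B 3660, O 5300.
Putting it together, IE_3: Al < B < O.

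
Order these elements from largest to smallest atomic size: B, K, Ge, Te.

K, Te, Ge, B

Radius decreases left→right (rising Z_eff, same n) and increases top→bottom (higher n).
These span different periods and groups, so the two trends combine.
Ge > B: the two effects oppose for this pair; the down-group effect wins (121 vs 85 pm).
Te > Ge: period and group pull opposite ways; the down-group shift dominates (136 vs 121 pm).
K > Te: the two effects oppose for this pair; the across-period effect wins (196 vs 136 pm).
For reference (pm): B 85, K 196, Ge 121, Te 136.
So from largest to smallest: K > Te > Ge > B.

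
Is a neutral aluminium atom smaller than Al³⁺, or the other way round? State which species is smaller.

Al³⁺

Forming Al³⁺ removes 3 electrons from Al. Fewer electrons for the same nuclear charge means less shielding and a higher Z_eff on the remaining electrons, and for main-group metals the entire outer shell is lost.
A cation is smaller than its parent atom: Al³⁺ < Al.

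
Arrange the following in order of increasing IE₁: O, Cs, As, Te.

Cs < Te < As < O

O is in period 2, group 16; As is in period 4, group 15; Te is in period 5, group 16; Cs is in period 6, group 1.
IE₁ increases left→right with effective nuclear charge and decreases top→bottom as the valence shell moves farther out.
Neither a single period nor a single group — weigh both effects.
Te > Cs: relative to Cs, both the across-period and down-group shifts push Te's first ionization energy up.
As > Te: the two effects oppose for this pair; the down-group effect wins (947 vs 869 kJ/mol).
O > As: relative to As, both the across-period and down-group shifts push O's first ionization energy up.
For reference (kJ/mol): O 1314, As 947, Te 869, Cs 376.
So from lowest to highest: Cs < Te < As < O.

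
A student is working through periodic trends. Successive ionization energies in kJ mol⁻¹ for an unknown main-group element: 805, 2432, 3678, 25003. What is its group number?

Look for the largest jump between consecutive ionization energies: IE4/IE3 ≈ 6.8, far larger than any earlier ratio.
That jump marks the point where a core electron is being removed. So the atom has 3 valence electrons.
A main-group element with 3 valence electrons is in group 13.

Group 13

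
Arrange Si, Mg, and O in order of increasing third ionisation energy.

Si < O < Mg

Consider each +2 ion: Si²⁺ still has 2 valence electrons; Mg²⁺ is the bare [Ne] core; O²⁺ still has 4 valence electrons.
Pulling an electron out of a noble-gas core costs far more than removing a remaining valence electron, so Mg sits at the high end of IE_3.
Valence configurations: Si²⁺ [Ne]3s², O²⁺ [He]2s²2p².
The numbers (kJ/mol): Si 3232, Mg 7733, O 5300.
So the third ionization energies run Si < O < Mg.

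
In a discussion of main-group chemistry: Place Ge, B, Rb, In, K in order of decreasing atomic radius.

Rb > K > In > Ge > B

Moving right in a period, electrons are added to the same shell under a stronger nuclear pull, so atoms get smaller; moving down, a new shell is opened and atoms get larger.
These span different periods and groups, so the two trends combine.
Ge > B: period and group pull opposite ways; the down-group shift dominates (121 vs 85 pm).
In > Ge: relative to Ge, both the across-period and down-group shifts push In's atomic radius up.
K > In: period and group pull opposite ways; the across-period shift dominates (196 vs 142 pm).
Rb > K: they share group 1; the group trend gives Rb the larger value.
For reference (pm): B 85, K 196, Ge 121, Rb 210, In 142.
So from largest to smallest: Rb > K > In > Ge > B.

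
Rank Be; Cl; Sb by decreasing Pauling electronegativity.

Cl > Sb > Be

Be is in period 2, group 2; Cl is in period 3, group 17; Sb is in period 5, group 15.
Electronegativity increases across a period and decreases down a group, tracking effective nuclear charge and atomic size.
Here both period and group differ, so the two effects have to be weighed against each other.
Sb > Be: period and group pull opposite ways; the across-period shift dominates (2.05 vs 1.57).
Cl > Sb: relative to Sb, both the across-period and down-group shifts push Cl's electronegativity up.
For reference (Pauling): Be 1.57, Cl 3.16, Sb 2.05.
So from highest to lowest: Cl > Sb > Be.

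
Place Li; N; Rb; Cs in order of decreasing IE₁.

Li is in period 2, group 1; N is in period 2, group 15; Rb is in period 5, group 1; Cs is in period 6, group 1.
IE₁ increases left→right with effective nuclear charge and decreases top→bottom as the valence shell moves farther out.
Here both period and group differ, so the two effects have to be weighed against each other.
Rb > Cs: they share group 1; the group trend gives Rb the larger value.
Li > Rb: Li sits above Rb in group 1, so the down-group effect alone puts Li higher.
N > Li: both are in period 2; the period trend gives N the larger value.
For reference (kJ/mol): Li 520, N 1402, Rb 403, Cs 376.
So from highest to lowest: N > Li > Rb > Cs.

N, Li, Rb, Cs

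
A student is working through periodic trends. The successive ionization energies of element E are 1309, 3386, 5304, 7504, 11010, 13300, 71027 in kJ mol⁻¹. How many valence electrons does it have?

6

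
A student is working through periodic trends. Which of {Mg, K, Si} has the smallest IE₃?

Consider each +2 ion: Mg²⁺ is the bare [Ne] core; K²⁺ is already 1 electron into the core; Si²⁺ still has 2 valence electrons.
Breaking into a closed-shell core is much more expensive than removing a leftover valence electron — K and Mg have the largest IE_3 here.
The numbers (kJ/mol): Mg 7733, K 4420, Si 3232.
Putting it together, IE_3: Si < K < Mg.

Si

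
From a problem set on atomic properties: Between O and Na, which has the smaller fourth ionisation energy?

O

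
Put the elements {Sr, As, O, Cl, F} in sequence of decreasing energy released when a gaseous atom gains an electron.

O is in period 2, group 16; F is in period 2, group 17; Cl is in period 3, group 17; As is in period 4, group 15; Sr is in period 5, group 2.
Atoms with high Z_eff and room in the valence shell (especially the halogens) have the most exothermic electron affinities.
These span different periods and groups, so the two trends combine.
As > Sr: relative to Sr, both the across-period and down-group shifts push As's electron affinity up.
O > As: both effects reinforce here, so O is clearly the higher of the two.
F > O: F lies to the right of O in period 2, so the across-period effect alone puts F higher.
Cl > F: this pair runs against the simple trend — see the exception note.
Note the exception: Cl has a higher electron affinity than F, contrary to the simple trend — F's small 2p subshell makes the incoming electron feel strong e⁻–e⁻ repulsion, so Cl actually releases more energy on gaining an electron.
Tabulated electron affinity (kJ/mol): O 141, F 328, Cl 349, As 78, Sr 5.
So from highest to lowest: Cl > F > O > As > Sr.

Cl, F, O, As, Sr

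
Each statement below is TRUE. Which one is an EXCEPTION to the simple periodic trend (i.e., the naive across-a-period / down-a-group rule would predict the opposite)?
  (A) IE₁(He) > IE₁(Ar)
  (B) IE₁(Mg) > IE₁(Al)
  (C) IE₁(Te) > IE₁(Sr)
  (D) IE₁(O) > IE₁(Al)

(B)

The general trend: IE₁ increases across a period and decreases down a group.
(A) He (period 1, group 18) vs Ar (period 3, group 18): the stated order agrees with the simple trend.
(B) Mg (period 3, group 2) vs Al (period 3, group 13): the stated order contradicts the simple trend.
(C) Te (period 5, group 16) vs Sr (period 5, group 2): the stated order agrees with the simple trend.
(D) O (period 2, group 16) vs Al (period 3, group 13): the stated order agrees with the simple trend.
The exception is (B): Al's single 3p electron is easier to remove than one from Mg's filled 3s².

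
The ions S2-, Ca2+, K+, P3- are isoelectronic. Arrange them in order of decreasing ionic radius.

All of these have 18 electrons, so size is governed by nuclear charge alone: the more protons, the stronger the pull on the same electron cloud, and the smaller the ion.
Nuclear charges: Ca2+ (Z=20), K+ (Z=19), S2- (Z=16), P3- (Z=15).
Largest to smallest: P3- > S2- > K+ > Ca2+.

P3-, S2-, K+, Ca2+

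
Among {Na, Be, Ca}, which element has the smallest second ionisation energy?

Consider each +1 ion: Na⁺ is the bare [Ne] core; Be⁺ still has 1 valence electron; Ca⁺ still has 1 valence electron.
Pulling an electron out of a noble-gas core costs far more than removing a remaining valence electron, so Na sits at the high end of IE_2.
Valence configurations: Be⁺ [He]2s¹, Ca⁺ [Ar]4s¹.
Tabulated IE_2 (kJ/mol): Na 4562, Be 1757, Ca 1145.
Putting it together, IE_2: Ca < Be < Na.

Ca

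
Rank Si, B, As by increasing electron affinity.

B < As < Si

B is in period 2, group 13; Si is in period 3, group 14; As is in period 4, group 15.
Atoms with high Z_eff and room in the valence shell (especially the halogens) have the most exothermic electron affinities.
A diagonal step moves right (one effect) and down (the opposite effect) at once.
As > B: the two effects oppose for this pair; the across-period effect wins (78 vs 27 kJ/mol).
Si > As: period and group pull opposite ways; the down-group shift dominates (134 vs 78 kJ/mol).
For reference (kJ/mol): B 27, Si 134, As 78.
So from lowest to highest: B < As < Si.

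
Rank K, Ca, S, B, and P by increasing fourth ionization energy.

S < P < K < Ca < B

The fourth ionization energy removes an electron from the +3 ion. For each element: K³⁺ is already 2 electrons into the core; Ca³⁺ is already 1 electron into the core; S³⁺ still has 3 valence electrons; B³⁺ is the bare [He] core; P³⁺ still has 2 valence electrons.
Breaking into a closed-shell core is much more expensive than removing a leftover valence electron — K, Ca and B have the largest IE_4 here.
Valence configurations: S³⁺ [Ne]3s²3p¹, P³⁺ [Ne]3s².
S³⁺ loses a lone 3p electron whereas P³⁺ must break into a filled 3s² pair, so IE_4(P) > IE_4(S) even though S has the higher nuclear charge.
Tabulated IE_4 (kJ/mol): K 5877, Ca 6491, S 4556, B 25026, P 4964.
Overall IE_4 order: S < P < K < Ca < B.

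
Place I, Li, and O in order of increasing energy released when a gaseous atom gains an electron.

Li < O < I

Li is in period 2, group 1; O is in period 2, group 16; I is in period 5, group 17.
Adding an electron releases more energy for atoms nearer the top right (short of the noble gases).
Here both period and group differ, so the two effects have to be weighed against each other.
O > Li: O lies to the right of Li in period 2, so the across-period effect alone puts O higher.
I > O: period and group pull opposite ways; the across-period shift dominates (295 vs 141 kJ/mol).
Tabulated electron affinity (kJ/mol): Li 60, O 141, I 295.
So from lowest to highest: Li < O < I.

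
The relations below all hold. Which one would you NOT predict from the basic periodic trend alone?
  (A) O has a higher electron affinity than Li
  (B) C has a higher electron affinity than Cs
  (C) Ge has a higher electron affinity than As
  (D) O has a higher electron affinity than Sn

(C)

The general trend: electron affinity increases across a period and decreases down a group.
(A) O (period 2, group 16) vs Li (period 2, group 1): the stated order agrees with the simple trend.
(B) C (period 2, group 14) vs Cs (period 6, group 1): the stated order agrees with the simple trend.
(C) Ge (period 4, group 14) vs As (period 4, group 15): the stated order contradicts the simple trend.
(D) O (period 2, group 16) vs Sn (period 5, group 14): the stated order agrees with the simple trend.
The exception is (C): adding an electron to As's half-filled 4p³ is unfavourable, so Ge (4p²) has the more exothermic EA.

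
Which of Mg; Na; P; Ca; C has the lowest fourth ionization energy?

P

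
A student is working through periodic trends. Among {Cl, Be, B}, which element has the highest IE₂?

Consider each +1 ion: Cl⁺ still has 6 valence electrons; Be⁺ still has 1 valence electron; B⁺ still has 2 valence electrons.
All are still removing valence electrons, so compare the +1 ions as you would atoms: IE_2 generally rises across a period (higher Z_eff) and falls down a group (larger shell), subject to the usual subshell exceptions.
Valence configurations: Cl⁺ [Ne]3s²3p⁴, Be⁺ [He]2s¹, B⁺ [He]2s².
The numbers (kJ/mol): Cl 2298, Be 1757, B 2427.
Overall IE_2 order: Be < Cl < B.

B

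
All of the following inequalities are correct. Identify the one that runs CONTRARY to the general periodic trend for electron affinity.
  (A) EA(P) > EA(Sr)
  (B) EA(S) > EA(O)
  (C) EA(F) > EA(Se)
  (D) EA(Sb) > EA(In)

The general trend: electron affinity increases across a period and decreases down a group.
(A) P (period 3, group 15) vs Sr (period 5, group 2): the stated order agrees with the simple trend.
(B) S (period 3, group 16) vs O (period 2, group 16): the stated order contradicts the simple trend.
(C) F (period 2, group 17) vs Se (period 4, group 16): the stated order agrees with the simple trend.
(D) Sb (period 5, group 15) vs In (period 5, group 13): the stated order agrees with the simple trend.
The exception is (B): the compact 2p subshell of O repels the added electron more than S's larger 3p does.

(B)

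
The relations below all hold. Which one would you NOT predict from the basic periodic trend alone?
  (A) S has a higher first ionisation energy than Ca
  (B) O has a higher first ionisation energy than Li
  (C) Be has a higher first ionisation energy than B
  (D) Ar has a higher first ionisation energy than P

(C)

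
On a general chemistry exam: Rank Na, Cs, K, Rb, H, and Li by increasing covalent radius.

H, Li, Na, K, Rb, Cs

Across a period the added protons contract the valence shell; down a group each new principal shell makes the atom larger.
All are in group 1, so atomic radius increases down the group.
So from smallest to largest: H < Li < Na < K < Rb < Cs.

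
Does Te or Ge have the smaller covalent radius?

Ge

Ge is in period 4, group 14; Te is in period 5, group 16.
Across a period the added protons contract the valence shell; down a group each new principal shell makes the atom larger.
Here both period and group differ, so the two effects have to be weighed against each other.
Te > Ge: the two effects oppose for this pair; the down-group effect wins (136 vs 121 pm).
For reference (pm): Ge 121, Te 136.
So Ge has the smaller covalent radius (Ge < Te).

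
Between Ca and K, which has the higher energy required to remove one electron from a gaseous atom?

Ca

Removing the outermost electron gets harder across a period and easier down a group.
All lie in period 4, so first ionization energy increases left to right.
So Ca has the higher energy required to remove one electron from a gaseous atom (Ca > K).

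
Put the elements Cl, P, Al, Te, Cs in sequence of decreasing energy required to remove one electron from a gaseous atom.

Cl > P > Te > Al > Cs

Al is in period 3, group 13; P is in period 3, group 15; Cl is in period 3, group 17; Te is in period 5, group 16; Cs is in period 6, group 1.
IE₁ increases left→right with effective nuclear charge and decreases top→bottom as the valence shell moves farther out.
These span different periods and groups, so the two trends combine.
Al > Cs: both effects reinforce here, so Al is clearly the higher of the two.
Te > Al: period and group pull opposite ways; the across-period shift dominates (869 vs 578 kJ/mol).
P > Te: period and group pull opposite ways; the down-group shift dominates (1012 vs 869 kJ/mol).
Cl > P: both are in period 3; the period trend gives Cl the larger value.
Tabulated first ionization energy (kJ/mol): Al 578, P 1012, Cl 1251, Te 869, Cs 376.
So from highest to lowest: Cl > P > Te > Al > Cs.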